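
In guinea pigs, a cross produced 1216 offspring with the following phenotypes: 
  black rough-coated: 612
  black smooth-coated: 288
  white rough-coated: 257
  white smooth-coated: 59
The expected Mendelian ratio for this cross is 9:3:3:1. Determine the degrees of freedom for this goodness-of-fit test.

3

A goodness-of-fit test with 4 phenotype classes has df = 4 − 1 = 3.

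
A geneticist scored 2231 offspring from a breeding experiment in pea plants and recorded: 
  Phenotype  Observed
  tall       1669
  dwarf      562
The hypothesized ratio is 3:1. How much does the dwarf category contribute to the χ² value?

Total ratio parts = 4. Expected numbers out of 2231:
  tall: 2231 × 3/4 = 1673.25
  dwarf: 2231 × 1/4 = 557.75
Contribution of dwarf: (562 − 557.75)² / 557.75 = 0.0324

0.032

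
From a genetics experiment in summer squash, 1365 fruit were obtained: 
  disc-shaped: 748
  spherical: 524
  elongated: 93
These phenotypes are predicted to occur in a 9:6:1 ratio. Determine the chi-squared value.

1.491

Under the 9:6:1 hypothesis (Σ ratio = 16, N = 1365):
  disc-shaped: 1365 × 9/16 = 767.8125
  spherical: 1365 × 6/16 = 511.875
  elongated: 1365 × 1/16 = 85.3125
χ² = Σ (O − E)² / E
  disc-shaped: (748 − 767.8125)² / 767.8125 = 0.5112
  spherical: (524 − 511.875)² / 511.875 = 0.2872
  elongated: (93 − 85.3125)² / 85.3125 = 0.6927
χ² = 0.5112 + 0.2872 + 0.6927 = 1.4911 ≈ 1.491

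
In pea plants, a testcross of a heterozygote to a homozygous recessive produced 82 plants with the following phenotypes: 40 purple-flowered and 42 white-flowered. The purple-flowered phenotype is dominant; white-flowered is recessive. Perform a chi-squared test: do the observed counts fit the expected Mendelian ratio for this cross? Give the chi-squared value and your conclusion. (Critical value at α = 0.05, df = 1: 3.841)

0.049; consistent

A testcross of a heterozygote (Aa × aa) gives a 1:1 phenotypic ratio.
The 1:1 ratio has 2 parts, so with N = 82 the expected counts are:
  purple-flowered: 82 × 1/2 = 41
  white-flowered: 82 × 1/2 = 41
χ² = Σ (O − E)² / E
  purple-flowered: (40 − 41)² / 41 = 0.0244
  white-flowered: (42 − 41)² / 41 = 0.0244
χ² = 0.0244 + 0.0244 = 0.0488 ≈ 0.049
Degrees of freedom = 2 − 1 = 1; critical value at α = 0.05 is 3.841.
Since 0.049 < 3.841, we fail to reject the null hypothesis — the data are consistent with the 1:1 ratio.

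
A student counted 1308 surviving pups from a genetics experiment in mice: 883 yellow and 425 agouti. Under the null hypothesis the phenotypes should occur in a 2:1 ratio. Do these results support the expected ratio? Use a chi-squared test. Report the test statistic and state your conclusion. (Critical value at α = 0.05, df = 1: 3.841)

0.416; consistent

The 2:1 ratio has 3 parts, so with N = 1308 the expected counts are:
  yellow: 1308 × 2/3 = 872
  agouti: 1308 × 1/3 = 436
χ² = Σ (O − E)² / E
  yellow: (883 − 872)² / 872 = 0.1388
  agouti: (425 − 436)² / 436 = 0.2775
χ² = 0.1388 + 0.2775 = 0.4163 ≈ 0.416
Degrees of freedom = 2 − 1 = 1; critical value at α = 0.05 is 3.841.
Since 0.416 < 3.841, we fail to reject the null hypothesis — the data are consistent with the 2:1 ratio.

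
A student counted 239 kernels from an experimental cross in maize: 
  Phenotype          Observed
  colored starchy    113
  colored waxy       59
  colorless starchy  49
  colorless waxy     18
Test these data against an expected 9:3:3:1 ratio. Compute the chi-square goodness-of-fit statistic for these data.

8.929

Expected counts for N = 239 under a 9:3:3:1 ratio (total parts = 16):
  colored starchy: 239 × 9/16 = 134.4375
  colored waxy: 239 × 3/16 = 44.8125
  colorless starchy: 239 × 3/16 = 44.8125
  colorless waxy: 239 × 1/16 = 14.9375
χ² = Σ (O − E)² / E
  colored starchy: (113 − 134.4375)² / 134.4375 = 3.4184
  colored waxy: (59 − 44.8125)² / 44.8125 = 4.4917
  colorless starchy: (49 − 44.8125)² / 44.8125 = 0.3913
  colorless waxy: (18 − 14.9375)² / 14.9375 = 0.6279
χ² = 3.4184 + 4.4917 + 0.3913 + 0.6279 = 8.9293 ≈ 8.929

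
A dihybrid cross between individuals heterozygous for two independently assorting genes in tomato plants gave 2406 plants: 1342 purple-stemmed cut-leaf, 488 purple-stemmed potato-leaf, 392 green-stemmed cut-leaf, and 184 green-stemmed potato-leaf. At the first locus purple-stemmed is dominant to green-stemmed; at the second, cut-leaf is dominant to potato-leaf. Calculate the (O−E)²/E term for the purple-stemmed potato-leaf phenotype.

3.014

A dihybrid F₂ with independent assortment and complete dominance at both loci gives a 9:3:3:1 phenotypic ratio.
Under the 9:3:3:1 hypothesis (Σ ratio = 16, N = 2406):
  purple-stemmed cut-leaf: 2406 × 9/16 = 1353.375
  purple-stemmed potato-leaf: 2406 × 3/16 = 451.125
  green-stemmed cut-leaf: 2406 × 3/16 = 451.125
  green-stemmed potato-leaf: 2406 × 1/16 = 150.375
Contribution of purple-stemmed potato-leaf: (488 − 451.125)² / 451.125 = 3.0142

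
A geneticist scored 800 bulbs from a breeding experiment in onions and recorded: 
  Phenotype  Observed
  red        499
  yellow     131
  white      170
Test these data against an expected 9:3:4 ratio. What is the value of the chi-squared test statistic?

The 9:3:4 ratio has 16 parts, so with N = 800 the expected counts are:
  red: 800 × 9/16 = 450
  yellow: 800 × 3/16 = 150
  white: 800 × 4/16 = 200
χ² = Σ (O − E)² / E
  red: (499 − 450)² / 450 = 5.3356
  yellow: (131 − 150)² / 150 = 2.4067
  white: (170 − 200)² / 200 = 4.5000
χ² = 5.3356 + 2.4067 + 4.5000 = 12.2423 ≈ 12.242

12.242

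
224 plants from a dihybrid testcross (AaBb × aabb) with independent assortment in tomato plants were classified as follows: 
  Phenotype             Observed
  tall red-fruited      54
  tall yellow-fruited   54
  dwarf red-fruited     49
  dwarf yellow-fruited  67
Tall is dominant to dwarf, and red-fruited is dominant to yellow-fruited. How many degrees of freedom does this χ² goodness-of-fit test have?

A dihybrid testcross with independent assortment gives a 1:1:1:1 ratio.
A goodness-of-fit test with 4 phenotype classes has df = 4 − 1 = 3.

3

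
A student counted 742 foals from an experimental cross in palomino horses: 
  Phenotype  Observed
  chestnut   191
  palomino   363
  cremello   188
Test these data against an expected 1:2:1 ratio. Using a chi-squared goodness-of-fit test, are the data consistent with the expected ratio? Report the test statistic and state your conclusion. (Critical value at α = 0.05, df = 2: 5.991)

0.369; consistent

Total ratio parts = 4. Expected numbers out of 742:
  chestnut: 742 × 1/4 = 185.5
  palomino: 742 × 2/4 = 371
  cremello: 742 × 1/4 = 185.5
χ² = Σ (O − E)² / E
  chestnut: (191 − 185.5)² / 185.5 = 0.1631
  palomino: (363 − 371)² / 371 = 0.1725
  cremello: (188 − 185.5)² / 185.5 = 0.0337
χ² = 0.1631 + 0.1725 + 0.0337 = 0.3693 ≈ 0.369
Degrees of freedom = 3 − 1 = 2; critical value at α = 0.05 is 5.991.
Since 0.369 < 5.991, we fail to reject the null hypothesis — the data are consistent with the 1:2:1 ratio.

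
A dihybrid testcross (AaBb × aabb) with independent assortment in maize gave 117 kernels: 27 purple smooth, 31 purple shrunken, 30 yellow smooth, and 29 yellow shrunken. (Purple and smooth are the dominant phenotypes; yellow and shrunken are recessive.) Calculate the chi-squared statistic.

0.299

A dihybrid testcross with independent assortment gives a 1:1:1:1 ratio.
Total ratio parts = 4. Expected numbers out of 117:
  purple smooth: 117 × 1/4 = 29.25
  purple shrunken: 117 × 1/4 = 29.25
  yellow smooth: 117 × 1/4 = 29.25
  yellow shrunken: 117 × 1/4 = 29.25
χ² = Σ (O − E)² / E
  purple smooth: (27 − 29.25)² / 29.25 = 0.1731
  purple shrunken: (31 − 29.25)² / 29.25 = 0.1047
  yellow smooth: (30 − 29.25)² / 29.25 = 0.0192
  yellow shrunken: (29 − 29.25)² / 29.25 = 0.0021
χ² = 0.1731 + 0.1047 + 0.0192 + 0.0021 = 0.2991 ≈ 0.299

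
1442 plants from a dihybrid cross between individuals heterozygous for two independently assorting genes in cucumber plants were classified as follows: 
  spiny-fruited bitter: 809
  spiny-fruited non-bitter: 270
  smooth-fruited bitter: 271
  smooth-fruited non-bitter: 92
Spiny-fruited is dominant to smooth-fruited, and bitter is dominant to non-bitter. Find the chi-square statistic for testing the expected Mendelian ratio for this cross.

0.047

A dihybrid F₂ with independent assortment and complete dominance at both loci gives a 9:3:3:1 phenotypic ratio.
Expected counts for N = 1442 under a 9:3:3:1 ratio (total parts = 16):
  spiny-fruited bitter: 1442 × 9/16 = 811.125
  spiny-fruited non-bitter: 1442 × 3/16 = 270.375
  smooth-fruited bitter: 1442 × 3/16 = 270.375
  smooth-fruited non-bitter: 1442 × 1/16 = 90.125
χ² = Σ (O − E)² / E
  spiny-fruited bitter: (809 − 811.125)² / 811.125 = 0.0056
  spiny-fruited non-bitter: (270 − 270.375)² / 270.375 = 0.0005
  smooth-fruited bitter: (271 − 270.375)² / 270.375 = 0.0014
  smooth-fruited non-bitter: (92 − 90.125)² / 90.125 = 0.0390
χ² = 0.0056 + 0.0005 + 0.0014 + 0.0390 = 0.0465 ≈ 0.047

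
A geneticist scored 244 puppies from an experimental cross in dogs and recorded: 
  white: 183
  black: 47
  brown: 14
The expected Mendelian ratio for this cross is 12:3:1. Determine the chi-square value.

Under the 12:3:1 hypothesis (Σ ratio = 16, N = 244):
  white: 244 × 12/16 = 183
  black: 244 × 3/16 = 45.75
  brown: 244 × 1/16 = 15.25
χ² = Σ (O − E)² / E
  white: (183 − 183)² / 183 = 0.0000
  black: (47 − 45.75)² / 45.75 = 0.0342
  brown: (14 − 15.25)² / 15.25 = 0.1025
χ² = 0.0000 + 0.0342 + 0.1025 = 0.1367 ≈ 0.137

0.137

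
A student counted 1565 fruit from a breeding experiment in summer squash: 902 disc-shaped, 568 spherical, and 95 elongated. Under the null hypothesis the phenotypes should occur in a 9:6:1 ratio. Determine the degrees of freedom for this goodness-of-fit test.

2

A goodness-of-fit test with 3 phenotype classes has df = 3 − 1 = 2.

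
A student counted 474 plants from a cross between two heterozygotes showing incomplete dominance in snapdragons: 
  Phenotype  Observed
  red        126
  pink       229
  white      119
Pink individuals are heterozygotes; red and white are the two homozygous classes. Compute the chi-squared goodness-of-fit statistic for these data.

0.747

With incomplete dominance, a heterozygote × heterozygote cross gives a 1:2:1 phenotypic ratio.
Total ratio parts = 4. Expected numbers out of 474:
  red: 474 × 1/4 = 118.5
  pink: 474 × 2/4 = 237
  white: 474 × 1/4 = 118.5
χ² = Σ (O − E)² / E
  red: (126 − 118.5)² / 118.5 = 0.4747
  pink: (229 − 237)² / 237 = 0.2700
  white: (119 − 118.5)² / 118.5 = 0.0021
χ² = 0.4747 + 0.2700 + 0.0021 = 0.7468 ≈ 0.747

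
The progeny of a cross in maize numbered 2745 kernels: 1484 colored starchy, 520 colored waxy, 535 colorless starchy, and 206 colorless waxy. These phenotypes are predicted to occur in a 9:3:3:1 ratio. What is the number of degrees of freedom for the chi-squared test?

3

A goodness-of-fit test with 4 phenotype classes has df = 4 − 1 = 3.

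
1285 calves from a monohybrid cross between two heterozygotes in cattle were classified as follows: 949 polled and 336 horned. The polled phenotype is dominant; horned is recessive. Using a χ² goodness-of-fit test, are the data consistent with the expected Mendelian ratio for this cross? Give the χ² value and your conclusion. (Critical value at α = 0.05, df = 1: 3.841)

For a monohybrid cross between heterozygotes with complete dominance, the expected phenotypic ratio is 3:1.
Total ratio parts = 4. Expected numbers out of 1285:
  polled: 1285 × 3/4 = 963.75
  horned: 1285 × 1/4 = 321.25
χ² = Σ (O − E)² / E
  polled: (949 − 963.75)² / 963.75 = 0.2257
  horned: (336 − 321.25)² / 321.25 = 0.6772
χ² = 0.2257 + 0.6772 = 0.9029 ≈ 0.903
Degrees of freedom = 2 − 1 = 1; critical value at α = 0.05 is 3.841.
Since 0.903 < 3.841, we fail to reject the null hypothesis — the data are consistent with the 3:1 ratio.

0.903; consistent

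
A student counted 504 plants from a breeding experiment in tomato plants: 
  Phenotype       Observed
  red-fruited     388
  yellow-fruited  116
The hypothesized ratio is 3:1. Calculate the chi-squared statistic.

1.058

Under the 3:1 hypothesis (Σ ratio = 4, N = 504):
  red-fruited: 504 × 3/4 = 378
  yellow-fruited: 504 × 1/4 = 126
χ² = Σ (O − E)² / E
  red-fruited: (388 − 378)² / 378 = 0.2646
  yellow-fruited: (116 − 126)² / 126 = 0.7937
χ² = 0.2646 + 0.7937 = 1.0583 ≈ 1.058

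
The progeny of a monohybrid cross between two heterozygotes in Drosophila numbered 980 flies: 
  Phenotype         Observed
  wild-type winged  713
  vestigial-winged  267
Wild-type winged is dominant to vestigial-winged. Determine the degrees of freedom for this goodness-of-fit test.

1

For a monohybrid cross between heterozygotes with complete dominance, the expected phenotypic ratio is 3:1.
A goodness-of-fit test with 2 phenotype classes has df = 2 − 1 = 1.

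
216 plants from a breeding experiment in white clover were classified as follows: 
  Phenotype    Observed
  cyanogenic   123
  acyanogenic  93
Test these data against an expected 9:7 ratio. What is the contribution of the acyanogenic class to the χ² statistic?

0.024

The 9:7 ratio has 16 parts, so with N = 216 the expected counts are:
  cyanogenic: 216 × 9/16 = 121.5
  acyanogenic: 216 × 7/16 = 94.5
Contribution of acyanogenic: (93 − 94.5)² / 94.5 = 0.0238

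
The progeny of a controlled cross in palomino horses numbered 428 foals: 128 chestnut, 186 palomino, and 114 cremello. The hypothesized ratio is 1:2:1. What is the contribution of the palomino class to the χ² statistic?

3.664

Expected counts for N = 428 under a 1:2:1 ratio (total parts = 4):
  chestnut: 428 × 1/4 = 107
  palomino: 428 × 2/4 = 214
  cremello: 428 × 1/4 = 107
Contribution of palomino: (186 − 214)² / 214 = 3.6636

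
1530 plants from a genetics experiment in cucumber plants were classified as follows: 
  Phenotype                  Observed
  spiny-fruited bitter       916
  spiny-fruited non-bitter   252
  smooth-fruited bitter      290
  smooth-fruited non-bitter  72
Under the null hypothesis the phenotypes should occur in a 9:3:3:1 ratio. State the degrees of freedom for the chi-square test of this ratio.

3

A goodness-of-fit test with 4 phenotype classes has df = 4 − 1 = 3.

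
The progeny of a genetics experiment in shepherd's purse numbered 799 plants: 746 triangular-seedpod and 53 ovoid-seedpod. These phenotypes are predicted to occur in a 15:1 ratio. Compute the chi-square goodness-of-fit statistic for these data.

The 15:1 ratio has 16 parts, so with N = 799 the expected counts are:
  triangular-seedpod: 799 × 15/16 = 749.0625
  ovoid-seedpod: 799 × 1/16 = 49.9375
χ² = Σ (O − E)² / E
  triangular-seedpod: (746 − 749.0625)² / 749.0625 = 0.0125
  ovoid-seedpod: (53 − 49.9375)² / 49.9375 = 0.1878
χ² = 0.0125 + 0.1878 = 0.2003 ≈ 0.200

0.200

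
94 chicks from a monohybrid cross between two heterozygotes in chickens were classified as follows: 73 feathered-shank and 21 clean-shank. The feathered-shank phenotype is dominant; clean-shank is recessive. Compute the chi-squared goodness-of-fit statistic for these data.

0.355

For a monohybrid cross between heterozygotes with complete dominance, the expected phenotypic ratio is 3:1.
Total ratio parts = 4. Expected numbers out of 94:
  feathered-shank: 94 × 3/4 = 70.5
  clean-shank: 94 × 1/4 = 23.5
χ² = Σ (O − E)² / E
  feathered-shank: (73 − 70.5)² / 70.5 = 0.0887
  clean-shank: (21 − 23.5)² / 23.5 = 0.2660
χ² = 0.0887 + 0.2660 = 0.3547 ≈ 0.355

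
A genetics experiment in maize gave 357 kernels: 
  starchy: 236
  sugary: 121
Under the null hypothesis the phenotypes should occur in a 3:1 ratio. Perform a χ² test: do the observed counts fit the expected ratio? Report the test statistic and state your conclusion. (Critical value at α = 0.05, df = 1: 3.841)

Under the 3:1 hypothesis (Σ ratio = 4, N = 357):
  starchy: 357 × 3/4 = 267.75
  sugary: 357 × 1/4 = 89.25
χ² = Σ (O − E)² / E
  starchy: (236 − 267.75)² / 267.75 = 3.7649
  sugary: (121 − 89.25)² / 89.25 = 11.2948
χ² = 3.7649 + 11.2948 = 15.0597 ≈ 15.060
Degrees of freedom = 2 − 1 = 1; critical value at α = 0.05 is 3.841.
Since 15.060 > 3.841, we reject the null hypothesis — the data do not fit the 3:1 ratio.

15.060; not consistent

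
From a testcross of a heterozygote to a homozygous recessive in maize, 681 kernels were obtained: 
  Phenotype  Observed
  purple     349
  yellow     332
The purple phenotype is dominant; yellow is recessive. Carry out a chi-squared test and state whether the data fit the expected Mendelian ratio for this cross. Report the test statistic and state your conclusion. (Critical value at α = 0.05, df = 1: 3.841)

A testcross of a heterozygote (Aa × aa) gives a 1:1 phenotypic ratio.
The 1:1 ratio has 2 parts, so with N = 681 the expected counts are:
  purple: 681 × 1/2 = 340.5
  yellow: 681 × 1/2 = 340.5
χ² = Σ (O − E)² / E
  purple: (349 − 340.5)² / 340.5 = 0.2122
  yellow: (332 − 340.5)² / 340.5 = 0.2122
χ² = 0.2122 + 0.2122 = 0.4244 ≈ 0.424
Degrees of freedom = 2 − 1 = 1; critical value at α = 0.05 is 3.841.
Since 0.424 < 3.841, we fail to reject the null hypothesis — the data are consistent with the 1:1 ratio.

0.424; consistent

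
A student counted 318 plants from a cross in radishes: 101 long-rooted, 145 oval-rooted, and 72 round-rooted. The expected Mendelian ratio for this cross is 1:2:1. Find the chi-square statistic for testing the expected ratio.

Expected counts for N = 318 under a 1:2:1 ratio (total parts = 4):
  long-rooted: 318 × 1/4 = 79.5
  oval-rooted: 318 × 2/4 = 159
  round-rooted: 318 × 1/4 = 79.5
χ² = Σ (O − E)² / E
  long-rooted: (101 − 79.5)² / 79.5 = 5.8145
  oval-rooted: (145 − 159)² / 159 = 1.2327
  round-rooted: (72 − 79.5)² / 79.5 = 0.7075
χ² = 5.8145 + 1.2327 + 0.7075 = 7.7547 ≈ 7.755

7.755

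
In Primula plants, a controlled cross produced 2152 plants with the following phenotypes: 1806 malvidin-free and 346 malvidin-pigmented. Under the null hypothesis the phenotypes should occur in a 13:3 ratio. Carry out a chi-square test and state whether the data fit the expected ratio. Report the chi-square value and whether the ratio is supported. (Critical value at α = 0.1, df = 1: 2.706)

Total ratio parts = 16. Expected numbers out of 2152:
  malvidin-free: 2152 × 13/16 = 1748.5
  malvidin-pigmented: 2152 × 3/16 = 403.5
χ² = Σ (O − E)² / E
  malvidin-free: (1806 − 1748.5)² / 1748.5 = 1.8909
  malvidin-pigmented: (346 − 403.5)² / 403.5 = 8.1939
χ² = 1.8909 + 8.1939 = 10.0848 ≈ 10.085
Degrees of freedom = 2 − 1 = 1; critical value at α = 0.1 is 2.706.
Since 10.085 > 2.706, we reject the null hypothesis — the data do not fit the 13:3 ratio.

10.085; not consistent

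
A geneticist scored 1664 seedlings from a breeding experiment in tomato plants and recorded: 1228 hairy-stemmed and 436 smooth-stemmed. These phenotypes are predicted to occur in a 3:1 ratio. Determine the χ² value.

1.282

The 3:1 ratio has 4 parts, so with N = 1664 the expected counts are:
  hairy-stemmed: 1664 × 3/4 = 1248
  smooth-stemmed: 1664 × 1/4 = 416
χ² = Σ (O − E)² / E
  hairy-stemmed: (1228 − 1248)² / 1248 = 0.3205
  smooth-stemmed: (436 − 416)² / 416 = 0.9615
χ² = 0.3205 + 0.9615 = 1.282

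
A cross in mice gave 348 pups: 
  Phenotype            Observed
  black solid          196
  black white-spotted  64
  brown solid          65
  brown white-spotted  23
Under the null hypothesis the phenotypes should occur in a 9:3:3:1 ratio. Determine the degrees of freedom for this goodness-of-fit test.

A goodness-of-fit test with 4 phenotype classes has df = 4 − 1 = 3.

3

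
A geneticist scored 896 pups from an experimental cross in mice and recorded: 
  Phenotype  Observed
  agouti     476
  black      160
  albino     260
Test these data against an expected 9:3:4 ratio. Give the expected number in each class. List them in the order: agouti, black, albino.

Total ratio parts = 16. Expected numbers out of 896:
  agouti: 896 × 9/16 = 504
  black: 896 × 3/16 = 168
  albino: 896 × 4/16 = 224

504, 168, 224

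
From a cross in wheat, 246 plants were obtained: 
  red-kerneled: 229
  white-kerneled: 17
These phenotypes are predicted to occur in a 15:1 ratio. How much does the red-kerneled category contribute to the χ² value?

0.011

Expected counts for N = 246 under a 15:1 ratio (total parts = 16):
  red-kerneled: 246 × 15/16 = 230.625
  white-kerneled: 246 × 1/16 = 15.375
Contribution of red-kerneled: (229 − 230.625)² / 230.625 = 0.0114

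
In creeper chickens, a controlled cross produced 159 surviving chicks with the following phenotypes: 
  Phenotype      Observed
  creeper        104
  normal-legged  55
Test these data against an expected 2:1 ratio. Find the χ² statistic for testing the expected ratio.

0.113

Expected counts for N = 159 under a 2:1 ratio (total parts = 3):
  creeper: 159 × 2/3 = 106
  normal-legged: 159 × 1/3 = 53
χ² = Σ (O − E)² / E
  creeper: (104 − 106)² / 106 = 0.0377
  normal-legged: (55 − 53)² / 53 = 0.0755
χ² = 0.0377 + 0.0755 = 0.1132 ≈ 0.113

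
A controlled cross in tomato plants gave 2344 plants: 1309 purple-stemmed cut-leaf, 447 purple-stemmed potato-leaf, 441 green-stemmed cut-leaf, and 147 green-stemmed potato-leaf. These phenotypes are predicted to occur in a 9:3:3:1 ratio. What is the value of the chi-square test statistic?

Under the 9:3:3:1 hypothesis (Σ ratio = 16, N = 2344):
  purple-stemmed cut-leaf: 2344 × 9/16 = 1318.5
  purple-stemmed potato-leaf: 2344 × 3/16 = 439.5
  green-stemmed cut-leaf: 2344 × 3/16 = 439.5
  green-stemmed potato-leaf: 2344 × 1/16 = 146.5
χ² = Σ (O − E)² / E
  purple-stemmed cut-leaf: (1309 − 1318.5)² / 1318.5 = 0.0684
  purple-stemmed potato-leaf: (447 − 439.5)² / 439.5 = 0.1280
  green-stemmed cut-leaf: (441 − 439.5)² / 439.5 = 0.0051
  green-stemmed potato-leaf: (147 − 146.5)² / 146.5 = 0.0017
χ² = 0.0684 + 0.1280 + 0.0051 + 0.0017 = 0.2032 ≈ 0.203

0.203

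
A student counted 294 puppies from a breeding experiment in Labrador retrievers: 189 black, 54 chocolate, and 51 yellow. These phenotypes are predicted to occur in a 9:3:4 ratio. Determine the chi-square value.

Expected counts for N = 294 under a 9:3:4 ratio (total parts = 16):
  black: 294 × 9/16 = 165.375
  chocolate: 294 × 3/16 = 55.125
  yellow: 294 × 4/16 = 73.5
χ² = Σ (O − E)² / E
  black: (189 − 165.375)² / 165.375 = 3.3750
  chocolate: (54 − 55.125)² / 55.125 = 0.0230
  yellow: (51 − 73.5)² / 73.5 = 6.8878
χ² = 3.3750 + 0.0230 + 6.8878 = 10.2858 ≈ 10.286

10.286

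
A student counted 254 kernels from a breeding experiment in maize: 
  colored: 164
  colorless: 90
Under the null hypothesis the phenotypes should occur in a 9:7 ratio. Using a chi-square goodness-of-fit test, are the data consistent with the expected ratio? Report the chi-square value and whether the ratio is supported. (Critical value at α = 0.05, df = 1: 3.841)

7.139; not consistent

Under the 9:7 hypothesis (Σ ratio = 16, N = 254):
  colored: 254 × 9/16 = 142.875
  colorless: 254 × 7/16 = 111.125
χ² = Σ (O − E)² / E
  colored: (164 − 142.875)² / 142.875 = 3.1235
  colorless: (90 − 111.125)² / 111.125 = 4.0159
χ² = 3.1235 + 4.0159 = 7.1394 ≈ 7.139
Degrees of freedom = 2 − 1 = 1; critical value at α = 0.05 is 3.841.
Since 7.139 > 3.841, we reject the null hypothesis — the data do not fit the 9:7 ratio.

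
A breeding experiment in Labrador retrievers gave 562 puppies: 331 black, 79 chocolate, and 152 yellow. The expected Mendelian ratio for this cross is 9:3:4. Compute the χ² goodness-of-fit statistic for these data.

8.243

Total ratio parts = 16. Expected numbers out of 562:
  black: 562 × 9/16 = 316.125
  chocolate: 562 × 3/16 = 105.375
  yellow: 562 × 4/16 = 140.5
χ² = Σ (O − E)² / E
  black: (331 − 316.125)² / 316.125 = 0.6999
  chocolate: (79 − 105.375)² / 105.375 = 6.6016
  yellow: (152 − 140.5)² / 140.5 = 0.9413
χ² = 0.6999 + 6.6016 + 0.9413 = 8.2428 ≈ 8.243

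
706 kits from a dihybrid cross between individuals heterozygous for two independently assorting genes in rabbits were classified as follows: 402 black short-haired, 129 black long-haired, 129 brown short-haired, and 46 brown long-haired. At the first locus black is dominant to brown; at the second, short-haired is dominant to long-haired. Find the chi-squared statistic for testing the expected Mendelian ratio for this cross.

A dihybrid F₂ with independent assortment and complete dominance at both loci gives a 9:3:3:1 phenotypic ratio.
The 9:3:3:1 ratio has 16 parts, so with N = 706 the expected counts are:
  black short-haired: 706 × 9/16 = 397.125
  black long-haired: 706 × 3/16 = 132.375
  brown short-haired: 706 × 3/16 = 132.375
  brown long-haired: 706 × 1/16 = 44.125
χ² = Σ (O − E)² / E
  black short-haired: (402 − 397.125)² / 397.125 = 0.0598
  black long-haired: (129 − 132.375)² / 132.375 = 0.0860
  brown short-haired: (129 − 132.375)² / 132.375 = 0.0860
  brown long-haired: (46 − 44.125)² / 44.125 = 0.0797
χ² = 0.0598 + 0.0860 + 0.0860 + 0.0797 = 0.3115 ≈ 0.312

0.312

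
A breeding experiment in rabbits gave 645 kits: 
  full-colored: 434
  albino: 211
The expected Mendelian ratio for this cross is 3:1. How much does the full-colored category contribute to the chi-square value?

5.116

Under the 3:1 hypothesis (Σ ratio = 4, N = 645):
  full-colored: 645 × 3/4 = 483.75
  albino: 645 × 1/4 = 161.25
Contribution of full-colored: (434 − 483.75)² / 483.75 = 5.1164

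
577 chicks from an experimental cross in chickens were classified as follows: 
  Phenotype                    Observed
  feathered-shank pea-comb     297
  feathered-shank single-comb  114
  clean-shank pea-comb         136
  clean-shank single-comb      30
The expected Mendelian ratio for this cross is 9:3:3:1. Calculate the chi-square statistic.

10.822

The 9:3:3:1 ratio has 16 parts, so with N = 577 the expected counts are:
  feathered-shank pea-comb: 577 × 9/16 = 324.5625
  feathered-shank single-comb: 577 × 3/16 = 108.1875
  clean-shank pea-comb: 577 × 3/16 = 108.1875
  clean-shank single-comb: 577 × 1/16 = 36.0625
χ² = Σ (O − E)² / E
  feathered-shank pea-comb: (297 − 324.5625)² / 324.5625 = 2.3407
  feathered-shank single-comb: (114 − 108.1875)² / 108.1875 = 0.3123
  clean-shank pea-comb: (136 − 108.1875)² / 108.1875 = 7.1499
  clean-shank single-comb: (30 − 36.0625)² / 36.0625 = 1.0192
χ² = 2.3407 + 0.3123 + 7.1499 + 1.0192 = 10.8221 ≈ 10.822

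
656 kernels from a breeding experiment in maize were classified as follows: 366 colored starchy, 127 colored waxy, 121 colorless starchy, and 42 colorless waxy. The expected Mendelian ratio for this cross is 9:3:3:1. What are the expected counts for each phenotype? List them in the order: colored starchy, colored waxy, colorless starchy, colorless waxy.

Expected counts for N = 656 under a 9:3:3:1 ratio (total parts = 16):
  colored starchy: 656 × 9/16 = 369
  colored waxy: 656 × 3/16 = 123
  colorless starchy: 656 × 3/16 = 123
  colorless waxy: 656 × 1/16 = 41

369, 123, 123, 41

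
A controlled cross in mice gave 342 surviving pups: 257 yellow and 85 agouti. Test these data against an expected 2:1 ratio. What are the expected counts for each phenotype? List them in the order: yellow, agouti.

228, 114

Expected counts for N = 342 under a 2:1 ratio (total parts = 3):
  yellow: 342 × 2/3 = 228
  agouti: 342 × 1/3 = 114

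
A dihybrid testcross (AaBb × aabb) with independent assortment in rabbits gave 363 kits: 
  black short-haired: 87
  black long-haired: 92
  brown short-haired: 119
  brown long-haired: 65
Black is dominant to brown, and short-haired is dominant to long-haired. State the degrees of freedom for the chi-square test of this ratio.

3

A dihybrid testcross with independent assortment gives a 1:1:1:1 ratio.
A goodness-of-fit test with 4 phenotype classes has df = 4 − 1 = 3.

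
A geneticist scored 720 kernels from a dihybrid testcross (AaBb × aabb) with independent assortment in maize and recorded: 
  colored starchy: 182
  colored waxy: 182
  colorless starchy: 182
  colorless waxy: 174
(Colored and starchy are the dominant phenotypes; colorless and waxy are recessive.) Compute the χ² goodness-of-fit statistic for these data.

0.267

A dihybrid testcross with independent assortment gives a 1:1:1:1 ratio.
The 1:1:1:1 ratio has 4 parts, so with N = 720 the expected counts are:
  colored starchy: 720 × 1/4 = 180
  colored waxy: 720 × 1/4 = 180
  colorless starchy: 720 × 1/4 = 180
  colorless waxy: 720 × 1/4 = 180
χ² = Σ (O − E)² / E
  colored starchy: (182 − 180)² / 180 = 0.0222
  colored waxy: (182 − 180)² / 180 = 0.0222
  colorless starchy: (182 − 180)² / 180 = 0.0222
  colorless waxy: (174 − 180)² / 180 = 0.2000
χ² = 0.0222 + 0.0222 + 0.0222 + 0.2000 = 0.2666 ≈ 0.267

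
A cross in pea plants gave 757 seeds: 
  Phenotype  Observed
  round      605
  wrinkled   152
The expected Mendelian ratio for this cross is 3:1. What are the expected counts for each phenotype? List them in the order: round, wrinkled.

Expected counts for N = 757 under a 3:1 ratio (total parts = 4):
  round: 757 × 3/4 = 567.75
  wrinkled: 757 × 1/4 = 189.25

567.75, 189.25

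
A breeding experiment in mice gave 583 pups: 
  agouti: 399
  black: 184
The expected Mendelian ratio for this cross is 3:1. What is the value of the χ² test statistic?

13.384

Under the 3:1 hypothesis (Σ ratio = 4, N = 583):
  agouti: 583 × 3/4 = 437.25
  black: 583 × 1/4 = 145.75
χ² = Σ (O − E)² / E
  agouti: (399 − 437.25)² / 437.25 = 3.3461
  black: (184 − 145.75)² / 145.75 = 10.0382
χ² = 3.3461 + 10.0382 = 13.3843 ≈ 13.384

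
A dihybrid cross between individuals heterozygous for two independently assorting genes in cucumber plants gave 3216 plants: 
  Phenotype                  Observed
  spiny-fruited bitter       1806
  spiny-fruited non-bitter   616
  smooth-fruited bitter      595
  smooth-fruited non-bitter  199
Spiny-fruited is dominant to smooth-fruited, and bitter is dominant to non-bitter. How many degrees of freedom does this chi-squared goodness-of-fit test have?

3

A dihybrid F₂ with independent assortment and complete dominance at both loci gives a 9:3:3:1 phenotypic ratio.
A goodness-of-fit test with 4 phenotype classes has df = 4 − 1 = 3.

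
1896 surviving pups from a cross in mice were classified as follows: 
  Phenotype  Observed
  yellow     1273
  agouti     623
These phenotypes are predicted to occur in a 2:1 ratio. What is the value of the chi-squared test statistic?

The 2:1 ratio has 3 parts, so with N = 1896 the expected counts are:
  yellow: 1896 × 2/3 = 1264
  agouti: 1896 × 1/3 = 632
χ² = Σ (O − E)² / E
  yellow: (1273 − 1264)² / 1264 = 0.0641
  agouti: (623 − 632)² / 632 = 0.1282
χ² = 0.0641 + 0.1282 = 0.1923 ≈ 0.192

0.192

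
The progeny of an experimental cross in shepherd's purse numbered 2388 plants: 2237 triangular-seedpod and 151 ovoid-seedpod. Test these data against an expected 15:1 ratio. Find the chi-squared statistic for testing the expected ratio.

0.022

Expected counts for N = 2388 under a 15:1 ratio (total parts = 16):
  triangular-seedpod: 2388 × 15/16 = 2238.75
  ovoid-seedpod: 2388 × 1/16 = 149.25
χ² = Σ (O − E)² / E
  triangular-seedpod: (2237 − 2238.75)² / 2238.75 = 0.0014
  ovoid-seedpod: (151 − 149.25)² / 149.25 = 0.0205
χ² = 0.0014 + 0.0205 = 0.0219 ≈ 0.022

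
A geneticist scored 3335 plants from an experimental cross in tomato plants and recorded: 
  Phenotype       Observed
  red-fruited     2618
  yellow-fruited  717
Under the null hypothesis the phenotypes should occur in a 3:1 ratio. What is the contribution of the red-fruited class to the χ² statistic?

Under the 3:1 hypothesis (Σ ratio = 4, N = 3335):
  red-fruited: 3335 × 3/4 = 2501.25
  yellow-fruited: 3335 × 1/4 = 833.75
Contribution of red-fruited: (2618 − 2501.25)² / 2501.25 = 5.4495

5.450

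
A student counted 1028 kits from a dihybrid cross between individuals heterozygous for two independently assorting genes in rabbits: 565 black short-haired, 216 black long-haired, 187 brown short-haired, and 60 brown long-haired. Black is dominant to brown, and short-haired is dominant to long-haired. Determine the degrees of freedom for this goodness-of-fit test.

A dihybrid F₂ with independent assortment and complete dominance at both loci gives a 9:3:3:1 phenotypic ratio.
A goodness-of-fit test with 4 phenotype classes has df = 4 − 1 = 3.

3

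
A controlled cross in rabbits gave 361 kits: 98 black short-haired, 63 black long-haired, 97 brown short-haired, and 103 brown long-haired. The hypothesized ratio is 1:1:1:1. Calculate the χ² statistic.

11.199

The 1:1:1:1 ratio has 4 parts, so with N = 361 the expected counts are:
  black short-haired: 361 × 1/4 = 90.25
  black long-haired: 361 × 1/4 = 90.25
  brown short-haired: 361 × 1/4 = 90.25
  brown long-haired: 361 × 1/4 = 90.25
χ² = Σ (O − E)² / E
  black short-haired: (98 − 90.25)² / 90.25 = 0.6655
  black long-haired: (63 − 90.25)² / 90.25 = 8.2278
  brown short-haired: (97 − 90.25)² / 90.25 = 0.5048
  brown long-haired: (103 − 90.25)² / 90.25 = 1.8012
χ² = 0.6655 + 8.2278 + 0.5048 + 1.8012 = 11.1993 ≈ 11.199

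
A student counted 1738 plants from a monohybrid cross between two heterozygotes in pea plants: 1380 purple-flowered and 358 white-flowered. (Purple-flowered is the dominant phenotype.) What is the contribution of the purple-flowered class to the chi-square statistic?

For a monohybrid cross between heterozygotes with complete dominance, the expected phenotypic ratio is 3:1.
The 3:1 ratio has 4 parts, so with N = 1738 the expected counts are:
  purple-flowered: 1738 × 3/4 = 1303.5
  white-flowered: 1738 × 1/4 = 434.5
Contribution of purple-flowered: (1380 − 1303.5)² / 1303.5 = 4.4896

4.490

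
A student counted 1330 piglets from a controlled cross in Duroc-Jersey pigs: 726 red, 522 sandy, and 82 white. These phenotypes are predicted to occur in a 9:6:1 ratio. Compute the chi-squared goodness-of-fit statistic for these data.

Total ratio parts = 16. Expected numbers out of 1330:
  red: 1330 × 9/16 = 748.125
  sandy: 1330 × 6/16 = 498.75
  white: 1330 × 1/16 = 83.125
χ² = Σ (O − E)² / E
  red: (726 − 748.125)² / 748.125 = 0.6543
  sandy: (522 − 498.75)² / 498.75 = 1.0838
  white: (82 − 83.125)² / 83.125 = 0.0152
χ² = 0.6543 + 1.0838 + 0.0152 = 1.7533 ≈ 1.753

1.753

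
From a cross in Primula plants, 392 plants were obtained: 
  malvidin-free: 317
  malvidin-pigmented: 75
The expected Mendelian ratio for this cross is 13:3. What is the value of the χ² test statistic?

Total ratio parts = 16. Expected numbers out of 392:
  malvidin-free: 392 × 13/16 = 318.5
  malvidin-pigmented: 392 × 3/16 = 73.5
χ² = Σ (O − E)² / E
  malvidin-free: (317 − 318.5)² / 318.5 = 0.0071
  malvidin-pigmented: (75 − 73.5)² / 73.5 = 0.0306
χ² = 0.0071 + 0.0306 = 0.0377 ≈ 0.038

0.038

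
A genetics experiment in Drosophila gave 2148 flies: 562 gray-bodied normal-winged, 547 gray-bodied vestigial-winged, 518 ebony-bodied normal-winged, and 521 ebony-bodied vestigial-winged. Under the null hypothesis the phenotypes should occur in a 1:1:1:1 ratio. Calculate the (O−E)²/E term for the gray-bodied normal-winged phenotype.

1.164

Expected counts for N = 2148 under a 1:1:1:1 ratio (total parts = 4):
  gray-bodied normal-winged: 2148 × 1/4 = 537
  gray-bodied vestigial-winged: 2148 × 1/4 = 537
  ebony-bodied normal-winged: 2148 × 1/4 = 537
  ebony-bodied vestigial-winged: 2148 × 1/4 = 537
Contribution of gray-bodied normal-winged: (562 − 537)² / 537 = 1.1639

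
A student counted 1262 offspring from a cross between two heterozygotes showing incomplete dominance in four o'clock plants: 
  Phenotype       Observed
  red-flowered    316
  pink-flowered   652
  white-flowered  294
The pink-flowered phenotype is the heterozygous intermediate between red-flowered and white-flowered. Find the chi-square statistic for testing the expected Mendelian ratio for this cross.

With incomplete dominance, a heterozygote × heterozygote cross gives a 1:2:1 phenotypic ratio.
Under the 1:2:1 hypothesis (Σ ratio = 4, N = 1262):
  red-flowered: 1262 × 1/4 = 315.5
  pink-flowered: 1262 × 2/4 = 631
  white-flowered: 1262 × 1/4 = 315.5
χ² = Σ (O − E)² / E
  red-flowered: (316 − 315.5)² / 315.5 = 0.0008
  pink-flowered: (652 − 631)² / 631 = 0.6989
  white-flowered: (294 − 315.5)² / 315.5 = 1.4651
χ² = 0.0008 + 0.6989 + 1.4651 = 2.1648 ≈ 2.165

2.165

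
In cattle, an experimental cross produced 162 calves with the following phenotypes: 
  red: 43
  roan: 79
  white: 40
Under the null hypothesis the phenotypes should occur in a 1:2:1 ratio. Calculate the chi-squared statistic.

Total ratio parts = 4. Expected numbers out of 162:
  red: 162 × 1/4 = 40.5
  roan: 162 × 2/4 = 81
  white: 162 × 1/4 = 40.5
χ² = Σ (O − E)² / E
  red: (43 − 40.5)² / 40.5 = 0.1543
  roan: (79 − 81)² / 81 = 0.0494
  white: (40 − 40.5)² / 40.5 = 0.0062
χ² = 0.1543 + 0.0494 + 0.0062 = 0.2099 ≈ 0.210

0.210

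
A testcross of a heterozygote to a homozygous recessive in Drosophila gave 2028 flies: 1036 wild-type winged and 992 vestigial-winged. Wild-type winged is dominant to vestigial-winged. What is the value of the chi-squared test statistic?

0.955

A testcross of a heterozygote (Aa × aa) gives a 1:1 phenotypic ratio.
Total ratio parts = 2. Expected numbers out of 2028:
  wild-type winged: 2028 × 1/2 = 1014
  vestigial-winged: 2028 × 1/2 = 1014
χ² = Σ (O − E)² / E
  wild-type winged: (1036 − 1014)² / 1014 = 0.4773
  vestigial-winged: (992 − 1014)² / 1014 = 0.4773
χ² = 0.4773 + 0.4773 = 0.9546 ≈ 0.955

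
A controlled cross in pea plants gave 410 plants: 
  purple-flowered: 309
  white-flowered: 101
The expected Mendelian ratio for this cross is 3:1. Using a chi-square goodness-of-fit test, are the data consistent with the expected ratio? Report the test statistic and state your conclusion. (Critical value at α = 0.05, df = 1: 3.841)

Under the 3:1 hypothesis (Σ ratio = 4, N = 410):
  purple-flowered: 410 × 3/4 = 307.5
  white-flowered: 410 × 1/4 = 102.5
χ² = Σ (O − E)² / E
  purple-flowered: (309 − 307.5)² / 307.5 = 0.0073
  white-flowered: (101 − 102.5)² / 102.5 = 0.0220
χ² = 0.0073 + 0.0220 = 0.0293 ≈ 0.029
Degrees of freedom = 2 − 1 = 1; critical value at α = 0.05 is 3.841.
Since 0.029 < 3.841, we fail to reject the null hypothesis — the data are consistent with the 3:1 ratio.

0.029; consistent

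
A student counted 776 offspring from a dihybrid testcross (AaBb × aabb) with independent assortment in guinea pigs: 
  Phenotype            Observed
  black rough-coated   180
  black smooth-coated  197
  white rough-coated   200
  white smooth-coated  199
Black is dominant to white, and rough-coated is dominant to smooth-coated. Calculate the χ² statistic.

1.371

A dihybrid testcross with independent assortment gives a 1:1:1:1 ratio.
The 1:1:1:1 ratio has 4 parts, so with N = 776 the expected counts are:
  black rough-coated: 776 × 1/4 = 194
  black smooth-coated: 776 × 1/4 = 194
  white rough-coated: 776 × 1/4 = 194
  white smooth-coated: 776 × 1/4 = 194
χ² = Σ (O − E)² / E
  black rough-coated: (180 − 194)² / 194 = 1.0103
  black smooth-coated: (197 − 194)² / 194 = 0.0464
  white rough-coated: (200 − 194)² / 194 = 0.1856
  white smooth-coated: (199 − 194)² / 194 = 0.1289
χ² = 1.0103 + 0.0464 + 0.1856 + 0.1289 = 1.3712 ≈ 1.371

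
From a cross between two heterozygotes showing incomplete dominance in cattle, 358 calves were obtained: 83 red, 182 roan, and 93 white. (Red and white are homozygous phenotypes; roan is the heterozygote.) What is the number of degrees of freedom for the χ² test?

With incomplete dominance, a heterozygote × heterozygote cross gives a 1:2:1 phenotypic ratio.
A goodness-of-fit test with 3 phenotype classes has df = 3 − 1 = 2.

2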